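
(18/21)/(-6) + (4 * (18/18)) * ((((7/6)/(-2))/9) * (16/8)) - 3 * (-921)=522082/189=2762.34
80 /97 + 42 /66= 1.46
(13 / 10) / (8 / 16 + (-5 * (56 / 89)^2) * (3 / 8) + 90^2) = 102973 / 641581805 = 0.00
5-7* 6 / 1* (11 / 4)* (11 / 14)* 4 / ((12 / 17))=-2037 / 4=-509.25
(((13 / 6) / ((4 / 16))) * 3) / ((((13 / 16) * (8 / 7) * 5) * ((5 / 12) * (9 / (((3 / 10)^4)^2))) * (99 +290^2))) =15309 / 13156093750000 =0.00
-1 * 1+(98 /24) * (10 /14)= 23 /12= 1.92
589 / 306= 1.92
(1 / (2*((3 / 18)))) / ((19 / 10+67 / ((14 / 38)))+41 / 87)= 18270 / 1121951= 0.02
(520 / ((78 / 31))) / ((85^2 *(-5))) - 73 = -1582399 / 21675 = -73.01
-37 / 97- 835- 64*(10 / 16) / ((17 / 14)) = -1431864 / 1649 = -868.32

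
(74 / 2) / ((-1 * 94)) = -37 / 94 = -0.39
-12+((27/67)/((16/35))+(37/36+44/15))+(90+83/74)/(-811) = -10523188057/1447537680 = -7.27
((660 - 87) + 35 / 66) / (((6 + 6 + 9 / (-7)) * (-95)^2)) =264971 / 44673750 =0.01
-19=-19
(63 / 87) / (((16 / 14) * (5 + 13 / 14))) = 1029 / 9628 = 0.11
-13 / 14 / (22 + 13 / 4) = -26 / 707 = -0.04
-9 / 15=-3 / 5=-0.60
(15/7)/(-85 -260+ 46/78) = -0.01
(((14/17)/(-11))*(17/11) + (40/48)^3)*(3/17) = 12101/148104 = 0.08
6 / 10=0.60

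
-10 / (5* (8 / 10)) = -5 / 2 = -2.50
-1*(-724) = 724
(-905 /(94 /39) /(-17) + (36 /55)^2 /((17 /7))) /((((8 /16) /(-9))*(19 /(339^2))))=-111310330083327 /45922525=-2423872.16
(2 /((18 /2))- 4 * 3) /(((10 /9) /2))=-106 /5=-21.20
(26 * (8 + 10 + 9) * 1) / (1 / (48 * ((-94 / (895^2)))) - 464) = -243648 / 222661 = -1.09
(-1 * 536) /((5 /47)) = -25192 /5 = -5038.40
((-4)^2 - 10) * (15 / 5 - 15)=-72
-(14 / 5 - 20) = 86 / 5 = 17.20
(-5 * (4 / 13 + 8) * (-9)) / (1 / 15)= 72900 / 13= 5607.69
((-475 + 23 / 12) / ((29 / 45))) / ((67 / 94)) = -1029.92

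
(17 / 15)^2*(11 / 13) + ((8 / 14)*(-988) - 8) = -11701147 / 20475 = -571.48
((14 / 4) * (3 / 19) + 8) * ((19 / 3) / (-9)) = -6.02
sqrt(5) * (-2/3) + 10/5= 2 - 2 * sqrt(5)/3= 0.51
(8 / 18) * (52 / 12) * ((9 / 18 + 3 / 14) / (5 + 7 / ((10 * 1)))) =2600 / 10773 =0.24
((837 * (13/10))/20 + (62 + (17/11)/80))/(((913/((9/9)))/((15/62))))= 1536801/49813280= 0.03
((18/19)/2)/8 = 9/152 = 0.06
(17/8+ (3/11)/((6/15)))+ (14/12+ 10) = 3689/264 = 13.97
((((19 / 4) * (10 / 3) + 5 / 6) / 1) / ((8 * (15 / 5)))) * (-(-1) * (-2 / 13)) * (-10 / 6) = 125 / 702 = 0.18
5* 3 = 15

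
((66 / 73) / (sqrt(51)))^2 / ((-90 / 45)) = -0.01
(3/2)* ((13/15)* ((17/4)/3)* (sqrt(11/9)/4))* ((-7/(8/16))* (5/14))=-221* sqrt(11)/288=-2.55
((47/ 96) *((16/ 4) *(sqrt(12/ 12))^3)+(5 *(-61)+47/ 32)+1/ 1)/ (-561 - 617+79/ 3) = 5771/ 22112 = 0.26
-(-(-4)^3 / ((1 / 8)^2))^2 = -16777216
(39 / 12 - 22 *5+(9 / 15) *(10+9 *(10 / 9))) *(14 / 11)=-2653 / 22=-120.59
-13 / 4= -3.25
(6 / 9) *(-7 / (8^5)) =-7 / 49152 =-0.00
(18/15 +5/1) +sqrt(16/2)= 2 * sqrt(2) +31/5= 9.03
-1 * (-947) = 947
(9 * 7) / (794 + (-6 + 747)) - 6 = -9147 / 1535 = -5.96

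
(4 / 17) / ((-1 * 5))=-4 / 85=-0.05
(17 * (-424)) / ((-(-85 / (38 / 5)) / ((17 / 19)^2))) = -245072 / 475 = -515.94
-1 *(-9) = 9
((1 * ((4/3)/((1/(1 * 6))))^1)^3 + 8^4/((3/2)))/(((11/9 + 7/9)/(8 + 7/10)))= 70528/5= 14105.60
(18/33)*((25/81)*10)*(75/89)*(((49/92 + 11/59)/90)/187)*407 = 30085625/1219565754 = 0.02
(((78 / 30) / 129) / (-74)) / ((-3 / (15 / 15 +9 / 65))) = 1 / 9675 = 0.00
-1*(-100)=100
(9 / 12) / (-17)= -3 / 68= -0.04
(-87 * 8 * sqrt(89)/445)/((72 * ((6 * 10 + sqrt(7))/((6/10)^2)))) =-0.00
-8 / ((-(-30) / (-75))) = 20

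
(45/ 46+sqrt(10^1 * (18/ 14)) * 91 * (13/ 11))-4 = -139/ 46+507 * sqrt(70)/ 11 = 382.60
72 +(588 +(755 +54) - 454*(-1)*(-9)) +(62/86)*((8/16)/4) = -900217/344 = -2616.91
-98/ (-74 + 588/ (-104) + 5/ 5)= 2548/ 2045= 1.25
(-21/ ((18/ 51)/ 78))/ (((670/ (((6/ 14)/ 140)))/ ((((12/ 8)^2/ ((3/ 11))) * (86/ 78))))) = -72369/ 375200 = -0.19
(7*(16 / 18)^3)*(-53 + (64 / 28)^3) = -7210496 / 35721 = -201.86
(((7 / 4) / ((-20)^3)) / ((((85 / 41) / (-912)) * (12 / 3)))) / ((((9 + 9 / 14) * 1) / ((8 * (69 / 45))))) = 877933 / 28687500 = 0.03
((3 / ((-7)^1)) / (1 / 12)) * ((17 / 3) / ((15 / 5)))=-68 / 7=-9.71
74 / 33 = 2.24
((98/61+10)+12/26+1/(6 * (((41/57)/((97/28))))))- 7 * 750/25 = -358918661/1820728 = -197.13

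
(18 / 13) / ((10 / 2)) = 18 / 65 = 0.28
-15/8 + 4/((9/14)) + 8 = 889/72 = 12.35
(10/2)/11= 5/11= 0.45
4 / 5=0.80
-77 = -77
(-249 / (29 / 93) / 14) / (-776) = 23157 / 315056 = 0.07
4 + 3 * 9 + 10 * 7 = 101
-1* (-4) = 4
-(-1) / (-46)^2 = 1 / 2116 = 0.00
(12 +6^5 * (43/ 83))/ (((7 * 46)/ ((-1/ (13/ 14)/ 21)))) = -111788/ 173719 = -0.64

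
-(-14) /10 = 7 /5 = 1.40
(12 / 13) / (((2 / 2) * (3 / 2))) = 8 / 13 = 0.62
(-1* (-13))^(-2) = 1 / 169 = 0.01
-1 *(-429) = 429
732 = 732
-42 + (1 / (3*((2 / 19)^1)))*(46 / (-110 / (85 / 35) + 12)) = -78745 / 1698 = -46.38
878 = 878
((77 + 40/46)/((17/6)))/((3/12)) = 42984/391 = 109.93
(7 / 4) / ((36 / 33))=77 / 48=1.60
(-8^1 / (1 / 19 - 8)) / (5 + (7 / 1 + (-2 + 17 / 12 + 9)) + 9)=1824 / 53303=0.03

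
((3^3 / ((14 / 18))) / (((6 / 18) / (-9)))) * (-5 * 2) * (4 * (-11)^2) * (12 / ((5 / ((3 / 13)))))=228637728 / 91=2512502.51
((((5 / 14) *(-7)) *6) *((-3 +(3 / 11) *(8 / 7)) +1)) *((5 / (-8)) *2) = -4875 / 154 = -31.66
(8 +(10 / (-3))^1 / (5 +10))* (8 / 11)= 560 / 99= 5.66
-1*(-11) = 11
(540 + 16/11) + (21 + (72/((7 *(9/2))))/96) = 259865/462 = 562.48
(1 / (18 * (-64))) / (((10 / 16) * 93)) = -1 / 66960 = -0.00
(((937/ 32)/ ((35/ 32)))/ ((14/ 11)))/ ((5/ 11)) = 113377/ 2450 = 46.28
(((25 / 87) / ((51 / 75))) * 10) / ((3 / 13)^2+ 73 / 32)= 270400 / 149379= 1.81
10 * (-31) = -310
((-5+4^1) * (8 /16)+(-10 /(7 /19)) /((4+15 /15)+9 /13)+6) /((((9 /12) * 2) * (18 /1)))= 379 /13986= 0.03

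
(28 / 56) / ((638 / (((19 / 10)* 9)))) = 171 / 12760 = 0.01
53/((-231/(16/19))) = -848/4389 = -0.19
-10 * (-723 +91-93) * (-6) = -43500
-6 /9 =-0.67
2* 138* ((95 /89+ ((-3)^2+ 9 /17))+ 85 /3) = 16256768 /1513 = 10744.72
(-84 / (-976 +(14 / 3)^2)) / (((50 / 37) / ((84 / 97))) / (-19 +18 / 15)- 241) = -26139834 / 71589291037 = -0.00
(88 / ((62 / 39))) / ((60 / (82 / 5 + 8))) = 17446 / 775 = 22.51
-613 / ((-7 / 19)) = 11647 / 7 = 1663.86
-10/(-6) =5/3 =1.67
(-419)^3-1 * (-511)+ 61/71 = -5222727847/71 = -73559547.14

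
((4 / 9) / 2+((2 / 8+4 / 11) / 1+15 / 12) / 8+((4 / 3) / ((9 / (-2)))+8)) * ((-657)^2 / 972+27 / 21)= 131860171 / 36288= 3633.71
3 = 3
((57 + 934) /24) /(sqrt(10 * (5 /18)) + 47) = 0.85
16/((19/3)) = 48/19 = 2.53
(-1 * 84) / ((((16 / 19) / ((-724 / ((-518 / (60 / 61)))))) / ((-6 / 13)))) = 1857060 / 29341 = 63.29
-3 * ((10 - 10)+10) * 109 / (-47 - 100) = 1090 / 49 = 22.24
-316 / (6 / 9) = -474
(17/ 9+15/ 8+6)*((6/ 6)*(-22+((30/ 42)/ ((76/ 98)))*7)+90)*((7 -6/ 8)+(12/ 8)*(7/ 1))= 2337697/ 192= 12175.51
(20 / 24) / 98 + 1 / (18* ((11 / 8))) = 949 / 19404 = 0.05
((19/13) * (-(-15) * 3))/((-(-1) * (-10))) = -171/26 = -6.58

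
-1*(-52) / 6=8.67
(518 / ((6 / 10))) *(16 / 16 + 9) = 25900 / 3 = 8633.33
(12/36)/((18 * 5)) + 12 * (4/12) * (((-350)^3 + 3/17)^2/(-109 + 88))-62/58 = -5546341467468286967803/15840090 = -350145830450981.46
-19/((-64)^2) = -19/4096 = -0.00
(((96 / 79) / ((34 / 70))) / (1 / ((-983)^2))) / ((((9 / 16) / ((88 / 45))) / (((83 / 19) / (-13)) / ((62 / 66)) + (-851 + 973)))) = 283857868013547520 / 277650477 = 1022356853.41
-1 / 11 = -0.09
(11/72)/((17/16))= 22/153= 0.14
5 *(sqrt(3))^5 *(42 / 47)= 1890 *sqrt(3) / 47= 69.65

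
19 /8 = 2.38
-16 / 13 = -1.23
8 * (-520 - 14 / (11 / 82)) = -54944 / 11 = -4994.91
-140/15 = -28/3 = -9.33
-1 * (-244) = 244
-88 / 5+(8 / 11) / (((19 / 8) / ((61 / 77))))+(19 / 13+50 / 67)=-1061760149 / 70085015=-15.15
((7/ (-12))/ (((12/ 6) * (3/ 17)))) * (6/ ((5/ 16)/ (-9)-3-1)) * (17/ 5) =3468/ 415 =8.36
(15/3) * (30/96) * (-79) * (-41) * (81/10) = 1311795/32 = 40993.59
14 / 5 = 2.80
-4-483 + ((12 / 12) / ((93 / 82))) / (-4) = -90623 / 186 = -487.22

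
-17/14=-1.21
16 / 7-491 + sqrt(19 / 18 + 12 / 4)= -3421 / 7 + sqrt(146) / 6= -486.70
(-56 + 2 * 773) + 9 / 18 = 2981 / 2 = 1490.50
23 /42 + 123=5189 /42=123.55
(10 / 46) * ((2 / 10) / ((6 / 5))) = 5 / 138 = 0.04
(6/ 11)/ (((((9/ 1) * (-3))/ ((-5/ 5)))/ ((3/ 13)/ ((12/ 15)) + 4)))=223/ 2574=0.09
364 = 364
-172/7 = -24.57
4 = 4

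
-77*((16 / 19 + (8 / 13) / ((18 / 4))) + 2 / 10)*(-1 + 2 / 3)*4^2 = 16142896 / 33345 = 484.12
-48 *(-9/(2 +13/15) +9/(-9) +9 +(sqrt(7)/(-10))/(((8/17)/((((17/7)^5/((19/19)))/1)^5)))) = -10032/43 +294301998029768521325918069543907 *sqrt(7)/6705343098319824504035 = 116123796225.57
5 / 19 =0.26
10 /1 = 10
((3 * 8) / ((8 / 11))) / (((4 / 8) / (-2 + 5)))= 198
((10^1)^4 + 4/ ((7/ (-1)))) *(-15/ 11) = -1049940/ 77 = -13635.58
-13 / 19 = -0.68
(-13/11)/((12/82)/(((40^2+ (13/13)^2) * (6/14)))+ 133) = -65641/7387149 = -0.01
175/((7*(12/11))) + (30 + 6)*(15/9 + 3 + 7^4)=1039523/12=86626.92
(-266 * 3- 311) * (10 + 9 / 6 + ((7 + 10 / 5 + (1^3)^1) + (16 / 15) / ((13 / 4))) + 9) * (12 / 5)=-26667014 / 325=-82052.35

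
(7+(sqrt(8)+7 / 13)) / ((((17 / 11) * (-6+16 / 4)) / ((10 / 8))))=-2695 / 884-55 * sqrt(2) / 68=-4.19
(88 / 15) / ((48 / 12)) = 22 / 15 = 1.47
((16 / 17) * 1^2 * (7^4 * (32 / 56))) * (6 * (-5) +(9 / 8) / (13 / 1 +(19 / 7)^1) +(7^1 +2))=-25268124 / 935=-27024.73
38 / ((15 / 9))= 114 / 5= 22.80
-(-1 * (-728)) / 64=-91 / 8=-11.38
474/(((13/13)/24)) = 11376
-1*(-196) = 196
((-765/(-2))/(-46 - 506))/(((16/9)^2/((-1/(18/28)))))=16065/47104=0.34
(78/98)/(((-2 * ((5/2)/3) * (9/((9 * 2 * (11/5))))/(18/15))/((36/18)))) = -30888/6125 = -5.04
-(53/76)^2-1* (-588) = 3393479/5776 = 587.51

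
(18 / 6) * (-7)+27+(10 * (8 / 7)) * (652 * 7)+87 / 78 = 1356345 / 26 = 52167.12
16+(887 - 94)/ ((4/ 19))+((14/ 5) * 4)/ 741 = 56060579/ 14820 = 3782.77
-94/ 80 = -47/ 40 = -1.18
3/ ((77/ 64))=192/ 77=2.49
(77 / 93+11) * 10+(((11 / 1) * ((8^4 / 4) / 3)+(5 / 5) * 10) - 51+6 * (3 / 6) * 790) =6201.95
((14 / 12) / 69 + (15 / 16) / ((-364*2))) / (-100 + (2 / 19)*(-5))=-715597 / 4605269760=-0.00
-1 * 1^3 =-1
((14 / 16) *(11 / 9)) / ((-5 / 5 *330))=-0.00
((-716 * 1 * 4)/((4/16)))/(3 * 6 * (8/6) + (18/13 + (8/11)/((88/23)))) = -18020288/40229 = -447.94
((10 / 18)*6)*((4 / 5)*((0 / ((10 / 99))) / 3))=0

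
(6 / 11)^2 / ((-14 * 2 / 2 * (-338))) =9 / 143143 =0.00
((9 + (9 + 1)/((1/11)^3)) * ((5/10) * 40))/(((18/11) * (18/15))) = 3662725/27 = 135656.48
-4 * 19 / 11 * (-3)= 228 / 11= 20.73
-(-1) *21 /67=21 /67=0.31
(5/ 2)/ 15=1/ 6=0.17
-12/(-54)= 2/9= 0.22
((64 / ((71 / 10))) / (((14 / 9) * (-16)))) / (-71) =180 / 35287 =0.01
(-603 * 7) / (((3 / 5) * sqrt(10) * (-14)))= 201 * sqrt(10) / 4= 158.90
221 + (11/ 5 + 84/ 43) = 225.15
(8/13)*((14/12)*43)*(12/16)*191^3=2097329171/13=161333013.15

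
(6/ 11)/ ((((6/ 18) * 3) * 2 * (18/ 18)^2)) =3/ 11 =0.27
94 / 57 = 1.65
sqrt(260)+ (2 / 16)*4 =16.62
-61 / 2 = -30.50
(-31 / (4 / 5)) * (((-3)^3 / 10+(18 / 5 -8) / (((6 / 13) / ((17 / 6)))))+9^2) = -17887 / 9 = -1987.44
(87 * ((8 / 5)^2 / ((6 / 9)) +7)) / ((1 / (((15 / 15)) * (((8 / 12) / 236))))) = 7859 / 2950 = 2.66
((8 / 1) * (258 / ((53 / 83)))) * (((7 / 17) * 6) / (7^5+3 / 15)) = 2997960 / 6309703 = 0.48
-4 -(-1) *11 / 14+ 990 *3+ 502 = 48563 / 14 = 3468.79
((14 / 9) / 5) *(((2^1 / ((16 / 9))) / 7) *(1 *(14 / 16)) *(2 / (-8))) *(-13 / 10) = 91 / 6400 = 0.01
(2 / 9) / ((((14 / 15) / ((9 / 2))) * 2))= 15 / 28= 0.54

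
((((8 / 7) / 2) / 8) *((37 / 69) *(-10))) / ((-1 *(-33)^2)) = 185 / 525987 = 0.00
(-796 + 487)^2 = 95481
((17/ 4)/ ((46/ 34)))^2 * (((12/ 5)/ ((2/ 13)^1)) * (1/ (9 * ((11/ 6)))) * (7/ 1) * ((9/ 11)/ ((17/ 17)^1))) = 68403699/ 1280180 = 53.43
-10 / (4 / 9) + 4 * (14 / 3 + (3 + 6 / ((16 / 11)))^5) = 1804981963 / 24576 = 73444.90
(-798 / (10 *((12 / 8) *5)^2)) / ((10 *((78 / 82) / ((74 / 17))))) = -807044 / 1243125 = -0.65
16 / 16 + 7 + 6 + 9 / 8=121 / 8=15.12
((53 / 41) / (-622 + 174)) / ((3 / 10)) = -265 / 27552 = -0.01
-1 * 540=-540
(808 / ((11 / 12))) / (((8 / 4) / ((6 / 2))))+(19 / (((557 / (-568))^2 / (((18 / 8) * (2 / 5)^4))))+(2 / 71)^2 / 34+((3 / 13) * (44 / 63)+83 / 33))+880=36693984021081669377 / 16633747475970625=2206.00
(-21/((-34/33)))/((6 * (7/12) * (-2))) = -99/34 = -2.91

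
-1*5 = -5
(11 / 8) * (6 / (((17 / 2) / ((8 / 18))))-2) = -473 / 204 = -2.32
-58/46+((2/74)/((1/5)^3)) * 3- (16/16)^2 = 6701/851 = 7.87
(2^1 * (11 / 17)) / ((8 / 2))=11 / 34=0.32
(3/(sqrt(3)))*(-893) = -893*sqrt(3) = -1546.72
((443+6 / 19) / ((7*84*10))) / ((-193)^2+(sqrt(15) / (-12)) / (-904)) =512800305595264 / 253353564965682239765 - 3807196*sqrt(15) / 760060694897046719295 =0.00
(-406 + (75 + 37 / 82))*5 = -135525 / 82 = -1652.74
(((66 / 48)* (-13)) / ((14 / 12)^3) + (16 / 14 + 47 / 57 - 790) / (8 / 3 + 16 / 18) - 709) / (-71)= 196425659 / 14806624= 13.27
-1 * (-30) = 30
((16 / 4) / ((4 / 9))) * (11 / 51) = 33 / 17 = 1.94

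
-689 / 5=-137.80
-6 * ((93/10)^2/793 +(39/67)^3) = -1.84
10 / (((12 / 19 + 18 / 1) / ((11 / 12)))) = 1045 / 2124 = 0.49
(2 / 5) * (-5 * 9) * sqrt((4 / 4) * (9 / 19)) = -54 * sqrt(19) / 19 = -12.39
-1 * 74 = -74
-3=-3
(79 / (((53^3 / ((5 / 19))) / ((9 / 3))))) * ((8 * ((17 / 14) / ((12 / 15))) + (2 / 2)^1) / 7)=109020 / 138604487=0.00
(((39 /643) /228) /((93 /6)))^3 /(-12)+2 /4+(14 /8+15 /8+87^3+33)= 3434252933898305038523519 /5214948647052151968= 658540.12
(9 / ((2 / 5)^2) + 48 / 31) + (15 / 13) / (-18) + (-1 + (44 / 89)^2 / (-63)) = 56.73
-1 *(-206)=206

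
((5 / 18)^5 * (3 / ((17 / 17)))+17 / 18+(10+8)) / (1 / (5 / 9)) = 59676985 / 5668704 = 10.53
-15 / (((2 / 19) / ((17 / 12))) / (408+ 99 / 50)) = -6621177 / 80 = -82764.71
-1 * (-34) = 34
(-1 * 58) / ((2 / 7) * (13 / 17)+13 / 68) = -27608 / 195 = -141.58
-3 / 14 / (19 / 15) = -45 / 266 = -0.17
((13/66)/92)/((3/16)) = 26/2277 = 0.01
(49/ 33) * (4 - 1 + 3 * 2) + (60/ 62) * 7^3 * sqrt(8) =147/ 11 + 20580 * sqrt(2)/ 31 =952.22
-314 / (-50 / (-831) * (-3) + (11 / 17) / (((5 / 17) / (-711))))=434890 / 2166667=0.20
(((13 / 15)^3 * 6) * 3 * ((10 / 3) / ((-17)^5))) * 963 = -940316 / 35496425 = -0.03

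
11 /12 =0.92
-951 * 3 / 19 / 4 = -37.54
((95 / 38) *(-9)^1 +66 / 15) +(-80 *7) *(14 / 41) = -85821 / 410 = -209.32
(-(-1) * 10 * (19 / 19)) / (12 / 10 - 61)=-50 / 299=-0.17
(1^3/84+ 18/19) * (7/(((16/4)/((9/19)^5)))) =0.04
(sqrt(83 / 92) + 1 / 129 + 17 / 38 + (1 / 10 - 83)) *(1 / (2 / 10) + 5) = -2020724 / 2451 + 5 *sqrt(1909) / 23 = -814.95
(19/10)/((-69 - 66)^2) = 19/182250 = 0.00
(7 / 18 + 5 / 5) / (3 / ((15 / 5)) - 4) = -25 / 54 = -0.46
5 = 5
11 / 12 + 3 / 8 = 31 / 24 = 1.29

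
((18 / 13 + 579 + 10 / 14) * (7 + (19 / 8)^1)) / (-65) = -99150 / 1183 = -83.81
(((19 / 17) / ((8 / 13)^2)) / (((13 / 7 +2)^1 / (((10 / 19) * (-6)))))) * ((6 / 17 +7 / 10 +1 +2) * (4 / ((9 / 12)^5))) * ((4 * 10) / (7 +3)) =-660.28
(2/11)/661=0.00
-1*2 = -2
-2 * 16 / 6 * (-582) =3104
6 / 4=3 / 2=1.50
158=158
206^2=42436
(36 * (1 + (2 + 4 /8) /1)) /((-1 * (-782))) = 0.16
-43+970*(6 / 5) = 1121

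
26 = 26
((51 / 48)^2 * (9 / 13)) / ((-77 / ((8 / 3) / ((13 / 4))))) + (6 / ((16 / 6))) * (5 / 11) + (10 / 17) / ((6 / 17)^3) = 40458851 / 2810808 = 14.39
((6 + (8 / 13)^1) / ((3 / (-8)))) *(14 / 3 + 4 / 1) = -1376 / 9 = -152.89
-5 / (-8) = 5 / 8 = 0.62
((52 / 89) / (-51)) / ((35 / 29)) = -1508 / 158865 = -0.01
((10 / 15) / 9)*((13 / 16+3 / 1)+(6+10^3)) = 74.80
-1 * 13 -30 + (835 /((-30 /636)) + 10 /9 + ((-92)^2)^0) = -159686 /9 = -17742.89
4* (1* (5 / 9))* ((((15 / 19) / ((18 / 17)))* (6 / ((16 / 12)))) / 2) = 425 / 114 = 3.73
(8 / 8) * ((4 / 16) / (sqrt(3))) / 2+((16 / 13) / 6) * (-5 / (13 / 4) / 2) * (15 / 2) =-200 / 169+sqrt(3) / 24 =-1.11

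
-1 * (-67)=67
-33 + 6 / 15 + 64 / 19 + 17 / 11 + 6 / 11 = -27.14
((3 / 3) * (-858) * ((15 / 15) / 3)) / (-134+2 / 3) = 429 / 200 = 2.14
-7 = -7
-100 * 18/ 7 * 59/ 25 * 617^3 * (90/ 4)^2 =-505132179762150/ 7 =-72161739966021.43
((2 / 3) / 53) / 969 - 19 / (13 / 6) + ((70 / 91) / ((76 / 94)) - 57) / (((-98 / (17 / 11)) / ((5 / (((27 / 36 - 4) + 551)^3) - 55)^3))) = -184732445528201356990500227054262589618402022 / 1256129505333984814205641946677327194567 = -147064.81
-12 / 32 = -3 / 8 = -0.38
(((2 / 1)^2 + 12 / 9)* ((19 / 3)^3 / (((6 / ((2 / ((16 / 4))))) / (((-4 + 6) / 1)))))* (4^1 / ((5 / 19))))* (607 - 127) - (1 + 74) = 133442629 / 81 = 1647439.86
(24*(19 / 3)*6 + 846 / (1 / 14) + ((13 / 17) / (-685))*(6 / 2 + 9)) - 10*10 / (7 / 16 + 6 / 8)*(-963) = 20764941816 / 221255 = 93850.72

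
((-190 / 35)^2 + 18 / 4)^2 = 11082241 / 9604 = 1153.92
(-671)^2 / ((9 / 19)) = 8554579 / 9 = 950508.78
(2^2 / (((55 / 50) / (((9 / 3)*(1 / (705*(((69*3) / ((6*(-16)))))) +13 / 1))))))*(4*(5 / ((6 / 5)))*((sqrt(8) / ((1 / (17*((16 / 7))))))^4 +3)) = 88608456938181684400 / 256952619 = 344843564089.85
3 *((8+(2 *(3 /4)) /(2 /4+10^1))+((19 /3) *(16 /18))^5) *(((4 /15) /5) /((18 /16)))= 18200818301536 /22599528525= 805.36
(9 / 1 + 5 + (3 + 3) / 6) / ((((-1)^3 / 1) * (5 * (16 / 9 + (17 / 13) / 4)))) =-1404 / 985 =-1.43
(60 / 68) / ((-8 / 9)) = -135 / 136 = -0.99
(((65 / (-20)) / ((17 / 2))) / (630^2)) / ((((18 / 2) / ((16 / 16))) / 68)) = -13 / 1786050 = -0.00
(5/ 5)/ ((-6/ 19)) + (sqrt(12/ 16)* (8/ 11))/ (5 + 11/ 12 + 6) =-19/ 6 + 48* sqrt(3)/ 1573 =-3.11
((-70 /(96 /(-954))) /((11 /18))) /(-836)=-1.36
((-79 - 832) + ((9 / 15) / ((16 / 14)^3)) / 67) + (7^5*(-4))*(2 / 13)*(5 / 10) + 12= -6070.38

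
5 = 5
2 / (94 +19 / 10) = 20 / 959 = 0.02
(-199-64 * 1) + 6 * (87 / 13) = -2897 / 13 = -222.85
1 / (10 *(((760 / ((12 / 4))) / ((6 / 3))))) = 3 / 3800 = 0.00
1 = 1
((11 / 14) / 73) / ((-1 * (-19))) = 11 / 19418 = 0.00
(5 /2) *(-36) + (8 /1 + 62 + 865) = 845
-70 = -70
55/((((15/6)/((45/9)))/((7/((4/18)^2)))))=31185/2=15592.50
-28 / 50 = -14 / 25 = -0.56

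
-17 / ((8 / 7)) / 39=-119 / 312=-0.38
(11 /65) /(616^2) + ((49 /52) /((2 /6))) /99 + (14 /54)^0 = 6918803 /6726720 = 1.03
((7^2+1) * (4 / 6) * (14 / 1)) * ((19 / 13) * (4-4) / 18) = 0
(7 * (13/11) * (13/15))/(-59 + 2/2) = -1183/9570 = -0.12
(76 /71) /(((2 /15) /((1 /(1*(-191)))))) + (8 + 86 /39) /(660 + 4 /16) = -37120318 /1396769439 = -0.03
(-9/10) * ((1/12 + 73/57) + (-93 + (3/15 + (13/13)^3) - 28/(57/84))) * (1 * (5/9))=150137/2280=65.85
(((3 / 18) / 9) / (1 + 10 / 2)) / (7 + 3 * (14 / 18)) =1 / 3024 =0.00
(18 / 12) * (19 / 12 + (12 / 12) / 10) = 101 / 40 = 2.52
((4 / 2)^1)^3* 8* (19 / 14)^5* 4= 19808792 / 16807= 1178.60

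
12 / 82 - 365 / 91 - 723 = -2711932 / 3731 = -726.86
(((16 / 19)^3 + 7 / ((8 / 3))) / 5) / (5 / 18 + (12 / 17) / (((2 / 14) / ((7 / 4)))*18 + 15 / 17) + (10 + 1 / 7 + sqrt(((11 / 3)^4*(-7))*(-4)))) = -427732611997047 / 306220579322509564 + 1340999212672581*sqrt(7) / 382775724153136955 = 0.01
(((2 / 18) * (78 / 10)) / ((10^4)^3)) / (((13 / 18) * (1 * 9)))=1 / 7500000000000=0.00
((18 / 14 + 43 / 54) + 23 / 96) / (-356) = -14041 / 2153088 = -0.01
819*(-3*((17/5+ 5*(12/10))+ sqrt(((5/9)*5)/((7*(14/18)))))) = -124254/5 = -24850.80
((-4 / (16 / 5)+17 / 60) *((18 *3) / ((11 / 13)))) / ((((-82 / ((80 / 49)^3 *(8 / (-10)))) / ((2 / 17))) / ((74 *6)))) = -136.82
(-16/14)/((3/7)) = -8/3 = -2.67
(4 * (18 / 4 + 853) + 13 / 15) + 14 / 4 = 103031 / 30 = 3434.37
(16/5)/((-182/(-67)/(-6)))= -3216/455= -7.07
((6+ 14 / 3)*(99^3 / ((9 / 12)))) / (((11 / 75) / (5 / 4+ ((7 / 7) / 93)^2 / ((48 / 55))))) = 113037111000 / 961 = 117624465.14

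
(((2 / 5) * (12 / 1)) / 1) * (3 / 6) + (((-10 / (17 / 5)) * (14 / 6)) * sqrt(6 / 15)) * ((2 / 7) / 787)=12 / 5 - 20 * sqrt(10) / 40137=2.40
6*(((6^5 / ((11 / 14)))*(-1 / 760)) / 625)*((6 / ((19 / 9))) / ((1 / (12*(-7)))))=370355328 / 12409375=29.84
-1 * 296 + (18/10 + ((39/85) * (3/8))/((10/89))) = -1990147/6800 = -292.67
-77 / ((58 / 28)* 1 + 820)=-1078 / 11509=-0.09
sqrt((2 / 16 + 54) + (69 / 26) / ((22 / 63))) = sqrt(20195318) / 572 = 7.86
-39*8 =-312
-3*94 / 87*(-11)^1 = 1034 / 29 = 35.66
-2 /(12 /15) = -5 /2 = -2.50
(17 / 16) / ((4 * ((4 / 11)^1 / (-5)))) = -935 / 256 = -3.65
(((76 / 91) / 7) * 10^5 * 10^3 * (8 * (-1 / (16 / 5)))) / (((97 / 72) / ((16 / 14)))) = -10944000000000 / 432523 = -25302700.67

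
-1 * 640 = -640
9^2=81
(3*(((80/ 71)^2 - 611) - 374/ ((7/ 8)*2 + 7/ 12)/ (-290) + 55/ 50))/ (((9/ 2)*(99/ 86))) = -107028702370/ 303926931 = -352.15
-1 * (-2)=2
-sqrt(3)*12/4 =-3*sqrt(3) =-5.20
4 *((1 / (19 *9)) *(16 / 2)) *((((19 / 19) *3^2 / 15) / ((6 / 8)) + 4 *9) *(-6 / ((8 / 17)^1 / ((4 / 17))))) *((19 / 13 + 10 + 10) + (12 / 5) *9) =-5493504 / 6175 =-889.64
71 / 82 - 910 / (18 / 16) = -596321 / 738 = -808.02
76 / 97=0.78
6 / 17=0.35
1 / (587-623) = -1 / 36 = -0.03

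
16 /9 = 1.78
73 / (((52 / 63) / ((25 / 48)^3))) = 7984375 / 638976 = 12.50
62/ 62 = 1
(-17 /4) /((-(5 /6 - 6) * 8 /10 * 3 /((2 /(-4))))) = 85 /496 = 0.17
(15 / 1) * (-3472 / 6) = -8680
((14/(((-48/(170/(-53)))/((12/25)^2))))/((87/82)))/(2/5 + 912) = 19516/87647425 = 0.00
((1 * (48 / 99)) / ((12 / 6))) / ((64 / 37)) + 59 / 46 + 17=111863 / 6072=18.42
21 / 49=3 / 7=0.43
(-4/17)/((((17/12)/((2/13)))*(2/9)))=-432/3757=-0.11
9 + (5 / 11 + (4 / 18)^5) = 9.46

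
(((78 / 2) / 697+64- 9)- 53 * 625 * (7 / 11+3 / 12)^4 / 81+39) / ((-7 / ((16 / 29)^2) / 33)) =177302575137 / 780201587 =227.25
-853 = -853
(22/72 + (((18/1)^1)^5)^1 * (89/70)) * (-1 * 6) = -3027088321/210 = -14414706.29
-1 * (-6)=6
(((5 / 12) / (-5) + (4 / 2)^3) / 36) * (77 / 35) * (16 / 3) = 209 / 81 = 2.58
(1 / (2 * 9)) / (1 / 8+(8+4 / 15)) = 20 / 3021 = 0.01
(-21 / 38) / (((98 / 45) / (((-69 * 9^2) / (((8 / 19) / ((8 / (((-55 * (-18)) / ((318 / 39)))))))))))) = 221.94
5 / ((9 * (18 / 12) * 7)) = 10 / 189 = 0.05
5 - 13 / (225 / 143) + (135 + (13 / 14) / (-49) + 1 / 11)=223793161 / 1697850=131.81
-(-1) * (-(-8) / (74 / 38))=152 / 37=4.11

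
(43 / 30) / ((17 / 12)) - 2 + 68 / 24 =941 / 510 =1.85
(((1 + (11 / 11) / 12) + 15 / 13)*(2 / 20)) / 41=349 / 63960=0.01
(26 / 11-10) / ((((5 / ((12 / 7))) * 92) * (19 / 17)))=-612 / 24035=-0.03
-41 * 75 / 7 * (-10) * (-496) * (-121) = 1845492000 / 7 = 263641714.29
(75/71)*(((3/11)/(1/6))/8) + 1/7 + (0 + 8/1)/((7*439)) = 3470703/9600052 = 0.36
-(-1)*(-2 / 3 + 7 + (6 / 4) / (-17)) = 637 / 102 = 6.25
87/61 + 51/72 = 3125/1464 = 2.13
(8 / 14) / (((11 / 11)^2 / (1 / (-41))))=-4 / 287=-0.01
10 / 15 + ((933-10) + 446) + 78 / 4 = 1389.17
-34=-34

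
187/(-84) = -2.23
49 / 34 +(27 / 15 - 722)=-122189 / 170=-718.76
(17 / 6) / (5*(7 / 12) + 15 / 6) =34 / 65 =0.52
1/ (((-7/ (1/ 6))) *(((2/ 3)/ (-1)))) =1/ 28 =0.04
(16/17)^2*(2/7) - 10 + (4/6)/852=-25197581/2585394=-9.75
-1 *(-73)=73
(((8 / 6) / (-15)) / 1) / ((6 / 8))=-16 / 135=-0.12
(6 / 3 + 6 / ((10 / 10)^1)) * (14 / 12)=28 / 3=9.33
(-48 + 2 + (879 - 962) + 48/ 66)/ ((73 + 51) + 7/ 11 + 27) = -1411/ 1668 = -0.85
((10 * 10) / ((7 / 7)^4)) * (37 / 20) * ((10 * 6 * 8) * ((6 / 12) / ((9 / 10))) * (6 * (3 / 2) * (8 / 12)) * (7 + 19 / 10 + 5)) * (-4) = -16457600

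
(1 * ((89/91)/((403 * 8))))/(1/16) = 178/36673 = 0.00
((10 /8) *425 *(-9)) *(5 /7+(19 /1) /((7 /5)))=-478125 /7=-68303.57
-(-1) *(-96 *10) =-960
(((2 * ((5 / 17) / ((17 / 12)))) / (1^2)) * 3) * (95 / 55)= 6840 / 3179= 2.15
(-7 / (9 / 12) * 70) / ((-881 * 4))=0.19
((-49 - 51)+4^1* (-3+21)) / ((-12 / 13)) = 91 / 3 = 30.33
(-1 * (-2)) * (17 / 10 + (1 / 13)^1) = 231 / 65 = 3.55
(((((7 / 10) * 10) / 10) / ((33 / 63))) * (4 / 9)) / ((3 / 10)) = 196 / 99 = 1.98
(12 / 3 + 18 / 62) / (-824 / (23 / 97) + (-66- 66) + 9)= -3059 / 2565467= -0.00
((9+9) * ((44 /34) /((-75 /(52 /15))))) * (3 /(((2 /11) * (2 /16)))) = -302016 /2125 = -142.13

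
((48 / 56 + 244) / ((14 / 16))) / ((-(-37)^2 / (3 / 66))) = -6856 / 737891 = -0.01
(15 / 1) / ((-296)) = -15 / 296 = -0.05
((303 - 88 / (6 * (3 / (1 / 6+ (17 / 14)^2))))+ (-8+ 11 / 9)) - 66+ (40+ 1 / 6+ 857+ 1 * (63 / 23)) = 68289041 / 60858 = 1122.10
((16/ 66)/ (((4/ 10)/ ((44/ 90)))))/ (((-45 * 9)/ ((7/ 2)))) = -28/ 10935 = -0.00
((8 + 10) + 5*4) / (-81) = -0.47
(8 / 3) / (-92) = -2 / 69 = -0.03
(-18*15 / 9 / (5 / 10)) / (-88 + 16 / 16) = 20 / 29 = 0.69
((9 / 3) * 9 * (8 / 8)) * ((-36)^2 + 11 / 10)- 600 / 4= 348717 / 10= 34871.70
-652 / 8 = -163 / 2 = -81.50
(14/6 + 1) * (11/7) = 110/21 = 5.24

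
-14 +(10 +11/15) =-3.27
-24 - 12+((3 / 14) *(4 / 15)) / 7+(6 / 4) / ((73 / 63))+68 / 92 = -27937739 / 822710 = -33.96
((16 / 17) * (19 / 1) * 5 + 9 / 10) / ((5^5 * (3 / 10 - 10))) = -15353 / 5153125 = -0.00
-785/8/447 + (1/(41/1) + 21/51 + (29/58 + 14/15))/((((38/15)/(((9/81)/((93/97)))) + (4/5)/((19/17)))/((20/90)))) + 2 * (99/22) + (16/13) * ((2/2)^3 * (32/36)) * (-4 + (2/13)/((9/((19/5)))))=26581316231709997/5915004580447560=4.49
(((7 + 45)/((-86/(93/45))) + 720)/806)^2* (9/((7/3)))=161189547627/52551492175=3.07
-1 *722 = -722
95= 95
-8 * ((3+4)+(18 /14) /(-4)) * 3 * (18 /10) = -288.51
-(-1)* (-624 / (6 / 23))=-2392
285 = 285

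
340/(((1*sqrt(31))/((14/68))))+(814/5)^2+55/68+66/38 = 70*sqrt(31)/31+856156257/32300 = 26518.96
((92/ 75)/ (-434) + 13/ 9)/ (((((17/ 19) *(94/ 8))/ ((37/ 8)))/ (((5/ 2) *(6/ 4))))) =2.38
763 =763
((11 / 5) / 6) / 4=11 / 120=0.09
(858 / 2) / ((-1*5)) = -429 / 5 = -85.80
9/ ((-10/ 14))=-63/ 5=-12.60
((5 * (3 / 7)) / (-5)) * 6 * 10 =-180 / 7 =-25.71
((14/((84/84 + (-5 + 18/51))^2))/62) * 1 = 2023/119164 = 0.02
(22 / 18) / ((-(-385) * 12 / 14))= 1 / 270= 0.00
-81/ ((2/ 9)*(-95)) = 729/ 190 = 3.84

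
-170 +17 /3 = -493 /3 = -164.33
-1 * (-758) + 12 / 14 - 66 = 4850 / 7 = 692.86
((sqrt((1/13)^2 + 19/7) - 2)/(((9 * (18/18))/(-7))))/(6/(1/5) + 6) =7/162 - sqrt(22526)/4212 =0.01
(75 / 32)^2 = 5625 / 1024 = 5.49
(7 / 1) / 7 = 1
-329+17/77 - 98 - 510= -72132/77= -936.78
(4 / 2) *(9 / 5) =18 / 5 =3.60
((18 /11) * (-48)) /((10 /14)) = -6048 /55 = -109.96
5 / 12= 0.42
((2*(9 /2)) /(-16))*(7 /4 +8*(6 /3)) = -639 /64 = -9.98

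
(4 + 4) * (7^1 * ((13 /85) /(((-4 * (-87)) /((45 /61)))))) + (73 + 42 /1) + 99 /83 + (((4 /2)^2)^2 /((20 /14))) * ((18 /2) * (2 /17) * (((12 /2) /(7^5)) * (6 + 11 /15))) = 17415682437026 /149825941475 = 116.24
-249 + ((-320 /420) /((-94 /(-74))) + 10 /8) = -980485 /3948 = -248.35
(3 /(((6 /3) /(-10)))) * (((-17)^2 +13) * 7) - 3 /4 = -126843 /4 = -31710.75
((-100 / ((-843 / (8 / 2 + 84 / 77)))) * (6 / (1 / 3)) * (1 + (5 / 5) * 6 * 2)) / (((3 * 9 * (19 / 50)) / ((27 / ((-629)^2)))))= 21840000 / 23235600289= 0.00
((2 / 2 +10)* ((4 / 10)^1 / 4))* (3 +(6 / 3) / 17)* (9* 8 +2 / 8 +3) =175483 / 680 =258.06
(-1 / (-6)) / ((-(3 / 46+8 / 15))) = -115 / 413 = -0.28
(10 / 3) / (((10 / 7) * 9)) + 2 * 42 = 2275 / 27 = 84.26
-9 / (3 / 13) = -39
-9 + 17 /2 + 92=183 /2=91.50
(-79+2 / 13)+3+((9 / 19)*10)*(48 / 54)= -17694 / 247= -71.64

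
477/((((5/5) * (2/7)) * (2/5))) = 16695/4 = 4173.75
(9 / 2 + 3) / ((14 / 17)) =255 / 28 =9.11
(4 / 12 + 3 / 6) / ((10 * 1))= 1 / 12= 0.08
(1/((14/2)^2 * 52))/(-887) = -1/2260076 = -0.00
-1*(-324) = 324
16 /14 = 1.14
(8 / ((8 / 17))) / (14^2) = 17 / 196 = 0.09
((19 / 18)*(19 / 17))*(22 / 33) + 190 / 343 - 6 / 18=158554 / 157437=1.01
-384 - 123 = -507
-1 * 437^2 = -190969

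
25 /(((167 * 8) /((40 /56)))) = 125 /9352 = 0.01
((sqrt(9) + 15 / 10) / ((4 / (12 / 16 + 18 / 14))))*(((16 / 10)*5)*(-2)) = -513 / 14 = -36.64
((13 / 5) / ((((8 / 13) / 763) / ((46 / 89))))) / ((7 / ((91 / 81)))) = 267.41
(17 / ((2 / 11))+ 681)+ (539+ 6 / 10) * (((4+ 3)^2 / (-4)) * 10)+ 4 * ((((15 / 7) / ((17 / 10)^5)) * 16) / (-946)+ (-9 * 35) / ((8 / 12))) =-631989327064191 / 9402293054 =-67216.51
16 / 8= 2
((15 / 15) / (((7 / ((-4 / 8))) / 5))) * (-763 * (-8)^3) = -139520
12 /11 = 1.09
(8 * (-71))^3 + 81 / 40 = -7330017199 / 40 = -183250429.98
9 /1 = 9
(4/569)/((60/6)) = 2/2845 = 0.00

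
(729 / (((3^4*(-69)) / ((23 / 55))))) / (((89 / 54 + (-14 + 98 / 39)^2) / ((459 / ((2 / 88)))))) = -50266008 / 6096325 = -8.25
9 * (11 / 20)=99 / 20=4.95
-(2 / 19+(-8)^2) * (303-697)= 479892 / 19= 25257.47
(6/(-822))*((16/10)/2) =-0.01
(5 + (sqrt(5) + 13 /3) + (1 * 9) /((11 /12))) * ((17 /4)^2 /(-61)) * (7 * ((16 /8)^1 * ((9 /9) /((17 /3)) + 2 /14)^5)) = -6259578272 /23745575469 - 9904396 * sqrt(5) /719562893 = -0.29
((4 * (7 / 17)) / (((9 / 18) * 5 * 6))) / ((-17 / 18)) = -168 / 1445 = -0.12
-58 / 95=-0.61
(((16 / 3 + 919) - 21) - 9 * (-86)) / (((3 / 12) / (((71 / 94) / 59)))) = 714544 / 8319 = 85.89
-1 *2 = -2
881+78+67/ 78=74869/ 78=959.86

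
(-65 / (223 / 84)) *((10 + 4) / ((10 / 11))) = -84084 / 223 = -377.06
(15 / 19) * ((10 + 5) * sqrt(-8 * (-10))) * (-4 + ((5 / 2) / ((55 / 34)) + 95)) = 916200 * sqrt(5) / 209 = 9802.32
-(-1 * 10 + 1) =9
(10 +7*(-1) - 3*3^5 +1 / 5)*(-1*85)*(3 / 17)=10887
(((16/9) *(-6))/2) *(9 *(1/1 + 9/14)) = -552/7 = -78.86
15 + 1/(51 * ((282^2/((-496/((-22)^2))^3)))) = 26943608767709/1796240616291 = 15.00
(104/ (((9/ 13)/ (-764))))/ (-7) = 1032928/ 63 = 16395.68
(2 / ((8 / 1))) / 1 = 1 / 4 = 0.25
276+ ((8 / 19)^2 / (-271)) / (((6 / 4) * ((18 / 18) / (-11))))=276.00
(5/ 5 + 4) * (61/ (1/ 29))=8845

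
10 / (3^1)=10 / 3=3.33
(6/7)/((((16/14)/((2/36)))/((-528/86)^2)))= 2904/1849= 1.57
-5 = -5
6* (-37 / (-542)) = 0.41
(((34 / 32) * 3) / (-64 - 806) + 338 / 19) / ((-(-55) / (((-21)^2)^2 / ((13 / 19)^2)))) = 5793966866583 / 43128800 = 134341.02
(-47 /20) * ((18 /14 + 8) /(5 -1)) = -611 /112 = -5.46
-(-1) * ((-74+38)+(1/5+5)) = -154/5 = -30.80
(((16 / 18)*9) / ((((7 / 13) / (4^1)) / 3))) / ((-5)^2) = 7.13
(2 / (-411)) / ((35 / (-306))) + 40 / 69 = 0.62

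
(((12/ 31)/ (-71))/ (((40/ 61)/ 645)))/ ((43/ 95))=-52155/ 4402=-11.85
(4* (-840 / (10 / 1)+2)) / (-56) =41 / 7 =5.86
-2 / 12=-1 / 6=-0.17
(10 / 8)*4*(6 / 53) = 0.57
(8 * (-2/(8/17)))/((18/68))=-1156/9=-128.44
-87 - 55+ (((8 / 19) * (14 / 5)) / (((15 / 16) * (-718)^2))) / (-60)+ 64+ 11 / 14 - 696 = -29821049635943 / 38567639250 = -773.21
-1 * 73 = -73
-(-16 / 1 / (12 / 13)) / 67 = 52 / 201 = 0.26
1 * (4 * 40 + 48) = 208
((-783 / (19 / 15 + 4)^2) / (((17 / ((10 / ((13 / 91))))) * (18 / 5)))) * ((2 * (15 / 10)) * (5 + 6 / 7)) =-60193125 / 106097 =-567.34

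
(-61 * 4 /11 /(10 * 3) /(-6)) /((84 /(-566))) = -17263 /20790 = -0.83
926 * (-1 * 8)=-7408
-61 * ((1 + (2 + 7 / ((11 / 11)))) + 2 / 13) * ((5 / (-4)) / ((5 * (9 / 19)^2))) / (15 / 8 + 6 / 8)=1937848 / 7371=262.90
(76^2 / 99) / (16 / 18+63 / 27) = 5776 / 319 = 18.11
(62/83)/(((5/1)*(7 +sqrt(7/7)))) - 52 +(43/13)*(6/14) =-7638159/151060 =-50.56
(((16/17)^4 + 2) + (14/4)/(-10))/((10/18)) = 4.38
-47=-47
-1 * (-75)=75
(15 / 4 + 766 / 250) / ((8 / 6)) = 10221 / 2000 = 5.11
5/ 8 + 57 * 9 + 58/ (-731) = 3003215/ 5848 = 513.55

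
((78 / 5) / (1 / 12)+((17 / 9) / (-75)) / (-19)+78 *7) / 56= 9403307 / 718200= 13.09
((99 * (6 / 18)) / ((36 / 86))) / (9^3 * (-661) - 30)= -43 / 262854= -0.00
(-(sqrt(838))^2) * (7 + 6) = -10894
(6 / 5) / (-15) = -2 / 25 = -0.08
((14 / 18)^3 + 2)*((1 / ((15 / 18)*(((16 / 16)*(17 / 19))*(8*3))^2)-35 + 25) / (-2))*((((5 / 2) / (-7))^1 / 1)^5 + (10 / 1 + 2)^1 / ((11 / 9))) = 144992854193023063 / 1196546188400640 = 121.18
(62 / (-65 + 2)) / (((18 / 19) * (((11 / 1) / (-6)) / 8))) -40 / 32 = 3.28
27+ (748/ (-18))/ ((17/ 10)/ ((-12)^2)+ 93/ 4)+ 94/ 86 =26.31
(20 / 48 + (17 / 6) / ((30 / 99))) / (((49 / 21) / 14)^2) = 1758 / 5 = 351.60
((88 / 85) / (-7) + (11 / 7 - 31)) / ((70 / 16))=-20112 / 2975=-6.76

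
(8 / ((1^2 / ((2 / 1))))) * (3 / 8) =6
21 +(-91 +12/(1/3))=-34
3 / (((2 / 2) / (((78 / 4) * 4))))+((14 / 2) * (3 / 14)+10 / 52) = 235.69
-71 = -71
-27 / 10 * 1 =-27 / 10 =-2.70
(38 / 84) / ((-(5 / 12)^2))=-456 / 175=-2.61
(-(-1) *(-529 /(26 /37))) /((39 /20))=-195730 /507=-386.06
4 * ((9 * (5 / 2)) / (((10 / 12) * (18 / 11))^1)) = 66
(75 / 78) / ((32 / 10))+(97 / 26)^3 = 3671817 / 70304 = 52.23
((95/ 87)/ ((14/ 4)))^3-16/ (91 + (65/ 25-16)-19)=-16059635320/ 66178892997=-0.24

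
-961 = -961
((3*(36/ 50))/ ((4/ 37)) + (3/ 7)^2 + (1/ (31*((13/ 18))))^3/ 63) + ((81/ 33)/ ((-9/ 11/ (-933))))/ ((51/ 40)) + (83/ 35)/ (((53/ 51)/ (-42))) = 306240948290933547/ 144479428061150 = 2119.62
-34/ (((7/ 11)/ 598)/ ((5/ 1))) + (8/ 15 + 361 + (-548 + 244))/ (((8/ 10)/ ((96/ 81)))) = -90530732/ 567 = -159666.19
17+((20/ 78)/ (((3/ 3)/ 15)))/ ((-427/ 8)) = 93967/ 5551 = 16.93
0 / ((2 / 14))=0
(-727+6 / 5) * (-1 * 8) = 29032 / 5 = 5806.40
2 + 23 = 25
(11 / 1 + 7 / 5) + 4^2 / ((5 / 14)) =286 / 5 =57.20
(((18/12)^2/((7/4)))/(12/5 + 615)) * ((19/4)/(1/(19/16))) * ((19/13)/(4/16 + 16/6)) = 0.01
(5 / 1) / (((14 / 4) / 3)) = 30 / 7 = 4.29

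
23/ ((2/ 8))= 92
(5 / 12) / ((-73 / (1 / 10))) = -1 / 1752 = -0.00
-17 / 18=-0.94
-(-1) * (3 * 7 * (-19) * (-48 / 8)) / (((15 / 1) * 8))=399 / 20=19.95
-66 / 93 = -22 / 31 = -0.71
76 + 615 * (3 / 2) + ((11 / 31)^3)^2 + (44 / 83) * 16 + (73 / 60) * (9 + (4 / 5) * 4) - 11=22338111498478769 / 22098841656900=1010.83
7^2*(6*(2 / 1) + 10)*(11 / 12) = 5929 / 6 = 988.17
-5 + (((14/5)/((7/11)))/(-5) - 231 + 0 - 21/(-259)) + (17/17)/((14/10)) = -1528648/6475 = -236.08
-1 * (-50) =50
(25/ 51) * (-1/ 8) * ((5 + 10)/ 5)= -25/ 136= -0.18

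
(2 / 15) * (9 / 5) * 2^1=0.48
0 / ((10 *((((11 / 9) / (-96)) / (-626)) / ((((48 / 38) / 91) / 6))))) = 0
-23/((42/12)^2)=-92/49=-1.88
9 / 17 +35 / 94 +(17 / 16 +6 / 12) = 2.46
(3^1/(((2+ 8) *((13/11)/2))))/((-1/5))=-33/13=-2.54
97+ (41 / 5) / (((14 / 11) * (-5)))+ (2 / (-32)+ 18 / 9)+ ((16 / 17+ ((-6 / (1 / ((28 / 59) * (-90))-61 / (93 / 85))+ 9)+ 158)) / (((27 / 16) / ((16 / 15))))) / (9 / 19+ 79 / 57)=45934725346387411 / 296795267672400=154.77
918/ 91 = 10.09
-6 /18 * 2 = -2 /3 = -0.67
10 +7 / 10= 107 / 10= 10.70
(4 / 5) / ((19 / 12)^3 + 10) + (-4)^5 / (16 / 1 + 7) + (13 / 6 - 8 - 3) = -887723429 / 16655910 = -53.30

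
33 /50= 0.66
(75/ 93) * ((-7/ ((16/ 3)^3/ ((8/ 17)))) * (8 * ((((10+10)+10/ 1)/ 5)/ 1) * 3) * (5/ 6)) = -70875/ 33728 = -2.10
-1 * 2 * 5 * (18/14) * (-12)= 1080/7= 154.29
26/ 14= 13/ 7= 1.86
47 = 47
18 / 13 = 1.38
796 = 796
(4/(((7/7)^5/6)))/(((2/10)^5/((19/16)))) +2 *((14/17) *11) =3028741/34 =89080.62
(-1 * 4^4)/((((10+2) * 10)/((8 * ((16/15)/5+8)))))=-157696/1125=-140.17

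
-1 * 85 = -85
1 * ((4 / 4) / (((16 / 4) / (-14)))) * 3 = -21 / 2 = -10.50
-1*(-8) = 8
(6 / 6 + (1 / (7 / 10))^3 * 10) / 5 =10343 / 1715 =6.03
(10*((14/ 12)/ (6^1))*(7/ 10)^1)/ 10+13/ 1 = 4729/ 360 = 13.14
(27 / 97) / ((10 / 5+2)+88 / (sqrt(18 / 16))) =-243 / 1498844+891* sqrt(2) / 374711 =0.00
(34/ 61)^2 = 1156/ 3721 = 0.31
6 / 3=2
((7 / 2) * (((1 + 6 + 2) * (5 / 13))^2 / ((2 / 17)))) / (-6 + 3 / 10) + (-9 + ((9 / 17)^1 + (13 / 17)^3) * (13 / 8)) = -4414148941 / 63102572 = -69.95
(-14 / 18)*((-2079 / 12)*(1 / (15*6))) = 539 / 360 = 1.50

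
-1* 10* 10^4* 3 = -300000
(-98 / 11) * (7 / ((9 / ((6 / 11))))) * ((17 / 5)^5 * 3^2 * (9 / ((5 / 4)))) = -111279.99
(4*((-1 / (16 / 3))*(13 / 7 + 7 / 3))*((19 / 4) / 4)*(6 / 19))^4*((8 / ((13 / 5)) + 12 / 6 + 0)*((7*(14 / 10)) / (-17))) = -39135393 / 6930560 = -5.65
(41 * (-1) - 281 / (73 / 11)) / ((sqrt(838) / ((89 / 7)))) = -270738 * sqrt(838) / 214109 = -36.60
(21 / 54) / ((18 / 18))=7 / 18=0.39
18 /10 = 1.80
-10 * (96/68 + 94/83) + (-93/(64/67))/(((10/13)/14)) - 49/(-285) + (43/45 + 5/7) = -194087094463/108093888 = -1795.54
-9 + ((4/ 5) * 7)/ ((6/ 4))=-79/ 15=-5.27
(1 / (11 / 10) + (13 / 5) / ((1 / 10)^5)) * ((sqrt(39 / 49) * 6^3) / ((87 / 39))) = 8030908080 * sqrt(39) / 2233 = 22459921.58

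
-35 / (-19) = 35 / 19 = 1.84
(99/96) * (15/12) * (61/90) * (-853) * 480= -2861815/8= -357726.88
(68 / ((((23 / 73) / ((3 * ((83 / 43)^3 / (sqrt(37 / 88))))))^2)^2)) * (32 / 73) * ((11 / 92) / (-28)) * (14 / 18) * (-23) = 4335559354314691488362298583310280192 / 15308627624411419843763537929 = 283210191.06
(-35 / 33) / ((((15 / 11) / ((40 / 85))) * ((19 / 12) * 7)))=-32 / 969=-0.03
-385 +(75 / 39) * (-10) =-5255 / 13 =-404.23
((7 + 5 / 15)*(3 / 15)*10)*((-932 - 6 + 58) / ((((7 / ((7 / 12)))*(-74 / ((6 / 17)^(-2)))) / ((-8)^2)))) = 7467.52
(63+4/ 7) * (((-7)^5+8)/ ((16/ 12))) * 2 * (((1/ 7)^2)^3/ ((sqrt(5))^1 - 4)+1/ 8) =-200230.36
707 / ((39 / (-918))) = -216342 / 13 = -16641.69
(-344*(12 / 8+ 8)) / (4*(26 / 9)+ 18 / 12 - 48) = 58824 / 629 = 93.52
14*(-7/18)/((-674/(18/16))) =49/5392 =0.01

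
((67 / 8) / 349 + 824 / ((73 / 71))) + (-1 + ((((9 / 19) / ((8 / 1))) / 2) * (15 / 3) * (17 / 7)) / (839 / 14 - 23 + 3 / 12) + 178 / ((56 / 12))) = 7888144534679 / 9406312216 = 838.60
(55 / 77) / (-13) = -5 / 91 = -0.05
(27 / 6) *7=63 / 2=31.50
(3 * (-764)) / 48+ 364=1265 / 4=316.25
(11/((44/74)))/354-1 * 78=-55187/708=-77.95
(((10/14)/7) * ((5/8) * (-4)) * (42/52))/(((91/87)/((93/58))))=-20925/66248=-0.32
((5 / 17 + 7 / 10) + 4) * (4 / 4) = 849 / 170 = 4.99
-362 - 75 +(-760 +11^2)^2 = 407884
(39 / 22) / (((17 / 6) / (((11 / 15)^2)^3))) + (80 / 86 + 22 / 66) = 1.36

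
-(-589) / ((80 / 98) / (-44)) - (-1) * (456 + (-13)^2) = -311221 / 10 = -31122.10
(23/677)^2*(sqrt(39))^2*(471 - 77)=8128614/458329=17.74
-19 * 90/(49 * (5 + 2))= -1710/343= -4.99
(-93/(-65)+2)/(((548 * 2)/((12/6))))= 223/35620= 0.01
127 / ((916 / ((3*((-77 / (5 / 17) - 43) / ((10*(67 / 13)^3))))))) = -318918717 / 3443736350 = -0.09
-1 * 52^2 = -2704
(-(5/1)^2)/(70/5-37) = 25/23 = 1.09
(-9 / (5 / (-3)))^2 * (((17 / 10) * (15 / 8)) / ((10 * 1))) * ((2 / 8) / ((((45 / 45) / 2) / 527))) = 19593333 / 8000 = 2449.17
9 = 9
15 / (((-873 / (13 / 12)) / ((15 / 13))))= -25 / 1164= -0.02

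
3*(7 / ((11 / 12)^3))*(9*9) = 2939328 / 1331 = 2208.36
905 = 905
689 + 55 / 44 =2761 / 4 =690.25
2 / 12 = 1 / 6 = 0.17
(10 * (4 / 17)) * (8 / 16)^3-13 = -216 / 17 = -12.71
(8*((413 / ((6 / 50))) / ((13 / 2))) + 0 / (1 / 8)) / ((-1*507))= -165200 / 19773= -8.35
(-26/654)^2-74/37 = -213689/106929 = -2.00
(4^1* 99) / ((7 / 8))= 3168 / 7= 452.57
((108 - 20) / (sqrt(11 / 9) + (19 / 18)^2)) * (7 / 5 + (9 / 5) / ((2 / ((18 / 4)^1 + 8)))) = 651021624 / 10085 - 194765472 * sqrt(11) / 10085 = 501.50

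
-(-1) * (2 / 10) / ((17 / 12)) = 12 / 85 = 0.14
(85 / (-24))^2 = 7225 / 576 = 12.54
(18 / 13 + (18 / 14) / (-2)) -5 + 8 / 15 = -10169 / 2730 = -3.72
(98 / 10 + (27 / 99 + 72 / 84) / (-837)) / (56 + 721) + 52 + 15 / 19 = 83731837283 / 1585767645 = 52.80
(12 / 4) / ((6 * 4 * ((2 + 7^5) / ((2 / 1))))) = 1 / 67236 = 0.00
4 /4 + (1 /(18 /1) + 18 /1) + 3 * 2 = 451 /18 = 25.06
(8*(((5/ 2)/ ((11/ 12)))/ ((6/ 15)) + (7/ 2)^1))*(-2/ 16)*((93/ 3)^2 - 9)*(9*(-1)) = 972468/ 11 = 88406.18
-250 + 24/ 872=-27247/ 109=-249.97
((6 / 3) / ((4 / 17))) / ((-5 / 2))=-17 / 5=-3.40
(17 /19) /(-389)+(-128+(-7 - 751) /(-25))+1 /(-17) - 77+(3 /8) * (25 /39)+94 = -26298158521 /326682200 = -80.50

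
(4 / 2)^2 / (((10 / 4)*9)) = 8 / 45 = 0.18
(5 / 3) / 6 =5 / 18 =0.28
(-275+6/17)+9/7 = -32530/119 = -273.36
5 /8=0.62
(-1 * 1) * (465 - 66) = -399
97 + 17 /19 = 1860 /19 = 97.89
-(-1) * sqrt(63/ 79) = 3 * sqrt(553)/ 79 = 0.89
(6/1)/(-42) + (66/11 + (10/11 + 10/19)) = 10669/1463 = 7.29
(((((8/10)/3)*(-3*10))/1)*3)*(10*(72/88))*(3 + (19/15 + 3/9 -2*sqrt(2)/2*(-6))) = -12960*sqrt(2)/11 -9936/11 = -2569.47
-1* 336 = -336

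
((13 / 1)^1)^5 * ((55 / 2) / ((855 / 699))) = 951623959 / 114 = 8347578.59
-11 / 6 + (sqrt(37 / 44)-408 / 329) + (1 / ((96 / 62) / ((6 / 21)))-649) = -5147315 / 7896 + sqrt(407) / 22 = -650.97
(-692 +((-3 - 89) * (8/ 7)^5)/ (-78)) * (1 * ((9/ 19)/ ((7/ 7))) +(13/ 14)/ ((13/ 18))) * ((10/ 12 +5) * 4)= -9041599760/ 319333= -28314.02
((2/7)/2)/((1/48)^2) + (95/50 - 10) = 321.04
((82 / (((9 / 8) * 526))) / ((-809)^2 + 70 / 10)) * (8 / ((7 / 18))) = 656 / 150614051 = 0.00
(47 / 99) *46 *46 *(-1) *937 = -93186524 / 99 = -941278.02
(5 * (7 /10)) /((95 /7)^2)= 343 /18050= 0.02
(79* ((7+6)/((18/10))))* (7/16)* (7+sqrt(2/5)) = 7189* sqrt(10)/144+251615/144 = 1905.20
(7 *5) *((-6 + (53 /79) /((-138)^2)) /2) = -315938105 /3008952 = -105.00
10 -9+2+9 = 12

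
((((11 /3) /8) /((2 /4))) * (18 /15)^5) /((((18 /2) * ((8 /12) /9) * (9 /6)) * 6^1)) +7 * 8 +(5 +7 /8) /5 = 1438879 /25000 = 57.56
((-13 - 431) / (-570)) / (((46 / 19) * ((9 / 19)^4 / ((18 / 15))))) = 9643754 / 1257525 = 7.67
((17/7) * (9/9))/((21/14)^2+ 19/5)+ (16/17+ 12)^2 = 41093060/244783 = 167.88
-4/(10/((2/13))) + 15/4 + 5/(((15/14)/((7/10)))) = 6.96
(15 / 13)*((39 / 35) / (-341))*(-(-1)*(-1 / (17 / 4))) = 36 / 40579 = 0.00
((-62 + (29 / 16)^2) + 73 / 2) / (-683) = 5687 / 174848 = 0.03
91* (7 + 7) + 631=1905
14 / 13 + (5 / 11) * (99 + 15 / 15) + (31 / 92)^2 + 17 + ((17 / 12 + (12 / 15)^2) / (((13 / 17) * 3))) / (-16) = 63.59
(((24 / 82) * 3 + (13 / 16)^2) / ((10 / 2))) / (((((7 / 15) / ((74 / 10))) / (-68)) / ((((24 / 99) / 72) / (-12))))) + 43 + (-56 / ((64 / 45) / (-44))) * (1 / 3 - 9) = -326704735807 / 21821184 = -14971.91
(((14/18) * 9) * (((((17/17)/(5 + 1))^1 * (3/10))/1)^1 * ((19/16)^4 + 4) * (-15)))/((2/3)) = -24725295/524288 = -47.16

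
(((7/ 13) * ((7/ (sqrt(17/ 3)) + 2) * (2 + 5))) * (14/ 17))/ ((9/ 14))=19208/ 1989 + 67228 * sqrt(51)/ 33813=23.86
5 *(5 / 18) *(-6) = -8.33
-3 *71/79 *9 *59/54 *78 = -163371/79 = -2067.99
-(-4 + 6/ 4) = 5/ 2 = 2.50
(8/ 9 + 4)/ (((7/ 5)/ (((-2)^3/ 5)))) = -352/ 63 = -5.59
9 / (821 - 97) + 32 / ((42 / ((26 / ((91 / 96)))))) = 741817 / 35476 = 20.91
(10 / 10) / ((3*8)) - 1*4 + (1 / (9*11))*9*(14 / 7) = -997 / 264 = -3.78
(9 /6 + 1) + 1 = 7 /2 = 3.50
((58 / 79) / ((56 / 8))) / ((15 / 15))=58 / 553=0.10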